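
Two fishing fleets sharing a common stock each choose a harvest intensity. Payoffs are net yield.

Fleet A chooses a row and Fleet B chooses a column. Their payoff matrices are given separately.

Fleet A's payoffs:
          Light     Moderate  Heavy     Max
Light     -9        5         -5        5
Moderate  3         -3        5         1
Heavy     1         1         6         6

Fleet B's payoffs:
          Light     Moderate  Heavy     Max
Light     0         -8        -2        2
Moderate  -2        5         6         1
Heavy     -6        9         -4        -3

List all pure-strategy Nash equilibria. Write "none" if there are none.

Check each profile: it is a Nash equilibrium iff no player can strictly gain by switching unilaterally.
(Light, Light): Fleet A can switch to Moderate (-9 → 3). Not NE.
(Light, Moderate): Fleet B can switch to Light (-8 → 0). Not NE.
(Light, Heavy): Fleet A can switch to Moderate (-5 → 5). Not NE.
(Light, Max): Fleet A can switch to Heavy (5 → 6). Not NE.
(Moderate, Light): Fleet B can switch to Moderate (-2 → 5). Not NE.
(Moderate, Moderate): Fleet A can switch to Light (-3 → 5). Not NE.
(Moderate, Heavy): Fleet A can switch to Heavy (5 → 6). Not NE.
(Moderate, Max): Fleet A can switch to Light (1 → 5). Not NE.
(Heavy, Light): Fleet A can switch to Moderate (1 → 3). Not NE.
(Heavy, Moderate): Fleet A can switch to Light (1 → 5). Not NE.
(Heavy, Heavy): Fleet B can switch to Moderate (-4 → 9). Not NE.
(Heavy, Max): Fleet B can switch to Moderate (-3 → 9). Not NE.

none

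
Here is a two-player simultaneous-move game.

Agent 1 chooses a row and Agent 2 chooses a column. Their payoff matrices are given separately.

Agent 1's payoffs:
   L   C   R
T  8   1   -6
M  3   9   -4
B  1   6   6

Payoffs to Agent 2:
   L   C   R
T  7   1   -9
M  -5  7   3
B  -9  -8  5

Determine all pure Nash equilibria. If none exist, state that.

Agent 1 against L: payoffs 8, 3, 1 → best response T.
Agent 1 against C: payoffs 1, 9, 6 → best response M.
Agent 1 against R: payoffs -6, -4, 6 → best response B.
Agent 2 against T: payoffs 7, 1, -9 → best response L.
Agent 2 against M: payoffs -5, 7, 3 → best response C.
Agent 2 against B: payoffs -9, -8, 5 → best response R.
Mutual best responses: (T, L); (M, C); (B, R).

Pure-strategy Nash equilibria: (T, L), (M, C), (B, R)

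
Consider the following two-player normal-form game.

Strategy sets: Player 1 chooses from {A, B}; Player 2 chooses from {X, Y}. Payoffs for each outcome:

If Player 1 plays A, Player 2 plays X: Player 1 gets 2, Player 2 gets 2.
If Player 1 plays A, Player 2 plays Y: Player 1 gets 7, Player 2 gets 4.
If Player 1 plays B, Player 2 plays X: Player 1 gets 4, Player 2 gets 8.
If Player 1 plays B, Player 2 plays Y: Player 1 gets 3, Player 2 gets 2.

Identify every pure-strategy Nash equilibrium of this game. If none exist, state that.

The pure Nash equilibria are (A, Y), (B, X).

Player 1 against X: payoffs 2, 4 → best response B.
Player 1 against Y: payoffs 7, 3 → best response A.
Player 2 against A: payoffs 2, 4 → best response Y.
Player 2 against B: payoffs 8, 2 → best response X.
Mutual best responses: (A, Y); (B, X).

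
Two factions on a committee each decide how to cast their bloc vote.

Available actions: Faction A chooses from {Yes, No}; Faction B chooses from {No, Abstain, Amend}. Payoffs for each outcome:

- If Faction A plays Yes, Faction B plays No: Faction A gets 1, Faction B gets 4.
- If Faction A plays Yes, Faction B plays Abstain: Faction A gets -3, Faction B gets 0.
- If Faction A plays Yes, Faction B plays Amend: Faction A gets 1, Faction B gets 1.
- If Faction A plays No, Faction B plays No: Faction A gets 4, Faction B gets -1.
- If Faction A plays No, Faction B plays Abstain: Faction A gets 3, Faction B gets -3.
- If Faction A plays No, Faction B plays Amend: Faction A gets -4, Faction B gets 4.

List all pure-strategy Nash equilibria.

Faction A against No: payoffs 1, 4 → best response No.
Faction A against Abstain: payoffs -3, 3 → best response No.
Faction A against Amend: payoffs 1, -4 → best response Yes.
Faction B against Yes: payoffs 4, 0, 1 → best response No.
Faction B against No: payoffs -1, -3, 4 → best response Amend.
No profile is a mutual best response for all players.

none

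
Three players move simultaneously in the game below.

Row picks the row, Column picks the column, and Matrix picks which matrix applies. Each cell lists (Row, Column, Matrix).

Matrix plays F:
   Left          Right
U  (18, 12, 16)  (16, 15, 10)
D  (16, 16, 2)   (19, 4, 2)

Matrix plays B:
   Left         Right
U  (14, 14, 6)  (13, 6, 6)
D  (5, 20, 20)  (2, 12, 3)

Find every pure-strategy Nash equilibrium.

Mark each player's best response to every combination of opponents' strategies; a profile where every player is best-responding is a pure Nash equilibrium.
Row against (Left, F): payoffs 18, 16 → best response U.
Row against (Left, B): payoffs 14, 5 → best response U.
Row against (Right, F): payoffs 16, 19 → best response D.
Row against (Right, B): payoffs 13, 2 → best response U.
Column against (U, F): payoffs 12, 15 → best response Right.
Column against (U, B): payoffs 14, 6 → best response Left.
Column against (D, F): payoffs 16, 4 → best response Left.
Column against (D, B): payoffs 20, 12 → best response Left.
Matrix against (U, Left): payoffs 16, 6 → best response F.
Matrix against (U, Right): payoffs 10, 6 → best response F.
Matrix against (D, Left): payoffs 2, 20 → best response B.
Matrix against (D, Right): payoffs 2, 3 → best response B.
No profile is a mutual best response for all players.

This game has no pure Nash equilibrium.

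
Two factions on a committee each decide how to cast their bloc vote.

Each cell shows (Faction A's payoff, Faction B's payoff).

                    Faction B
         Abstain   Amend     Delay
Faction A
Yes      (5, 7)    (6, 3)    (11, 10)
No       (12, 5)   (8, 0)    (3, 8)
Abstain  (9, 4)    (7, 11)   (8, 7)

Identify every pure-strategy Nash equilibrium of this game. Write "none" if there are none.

For each player, find the best response to each opponent profile; mutual best responses are the pure NE.
Faction A against Abstain: payoffs 5, 12, 9 → best response No.
Faction A against Amend: payoffs 6, 8, 7 → best response No.
Faction A against Delay: payoffs 11, 3, 8 → best response Yes.
Faction B against Yes: payoffs 7, 3, 10 → best response Delay.
Faction B against No: payoffs 5, 0, 8 → best response Delay.
Faction B against Abstain: payoffs 4, 11, 7 → best response Amend.
Mutual best responses: (Yes, Delay).

(Yes, Delay)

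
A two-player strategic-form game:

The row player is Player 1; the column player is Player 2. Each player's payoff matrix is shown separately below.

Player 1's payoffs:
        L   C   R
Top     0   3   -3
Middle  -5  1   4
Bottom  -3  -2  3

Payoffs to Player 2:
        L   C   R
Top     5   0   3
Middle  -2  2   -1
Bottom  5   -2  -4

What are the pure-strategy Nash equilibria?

(Top, L)

(Top, L): Player 1 gets 0, best alternative -3; Player 2 gets 5, best alternative 3. No profitable deviation — NE.
(Top, C): Player 2 can switch to L (0 → 5). Not NE.
(Top, R): Player 1 can switch to Middle (-3 → 4). Not NE.
(Middle, L): Player 1 can switch to Top (-5 → 0). Not NE.
(Middle, C): Player 1 can switch to Top (1 → 3). Not NE.
(Middle, R): Player 2 can switch to C (-1 → 2). Not NE.
(Bottom, L): Player 1 can switch to Top (-3 → 0). Not NE.
(The remaining 2 profiles each have a profitable deviation by the same check.)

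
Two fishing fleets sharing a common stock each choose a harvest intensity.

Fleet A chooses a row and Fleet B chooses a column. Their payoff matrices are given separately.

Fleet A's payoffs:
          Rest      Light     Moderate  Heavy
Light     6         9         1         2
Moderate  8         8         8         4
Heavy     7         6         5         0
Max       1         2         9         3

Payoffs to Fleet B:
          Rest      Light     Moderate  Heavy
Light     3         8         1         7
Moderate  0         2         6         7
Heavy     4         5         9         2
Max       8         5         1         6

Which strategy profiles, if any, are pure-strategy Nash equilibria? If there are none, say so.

(Light, Rest): Fleet A can switch to Moderate (6 → 8). Not NE.
(Light, Light): Fleet A gets 9, best alternative 8; Fleet B gets 8, best alternative 7. No profitable deviation — NE.
(Light, Moderate): Fleet A can switch to Moderate (1 → 8). Not NE.
(Light, Heavy): Fleet A can switch to Moderate (2 → 4). Not NE.
(Moderate, Rest): Fleet B can switch to Light (0 → 2). Not NE.
(Moderate, Light): Fleet A can switch to Light (8 → 9). Not NE.
(Moderate, Moderate): Fleet A can switch to Max (8 → 9). Not NE.
(Moderate, Heavy): Fleet A gets 4, best alternative 3; Fleet B gets 7, best alternative 6. No profitable deviation — NE.
(Heavy, Rest): Fleet A can switch to Moderate (7 → 8). Not NE.
(Heavy, Light): Fleet A can switch to Light (6 → 9). Not NE.
(Heavy, Moderate): Fleet A can switch to Moderate (5 → 8). Not NE.
(Heavy, Heavy): Fleet A can switch to Light (0 → 2). Not NE.
(Max, Rest): Fleet A can switch to Light (1 → 6). Not NE.
(Max, Light): Fleet A can switch to Light (2 → 9). Not NE.
(The remaining 2 profiles each have a profitable deviation by the same check.)

The pure Nash equilibria are (Light, Light), (Moderate, Heavy).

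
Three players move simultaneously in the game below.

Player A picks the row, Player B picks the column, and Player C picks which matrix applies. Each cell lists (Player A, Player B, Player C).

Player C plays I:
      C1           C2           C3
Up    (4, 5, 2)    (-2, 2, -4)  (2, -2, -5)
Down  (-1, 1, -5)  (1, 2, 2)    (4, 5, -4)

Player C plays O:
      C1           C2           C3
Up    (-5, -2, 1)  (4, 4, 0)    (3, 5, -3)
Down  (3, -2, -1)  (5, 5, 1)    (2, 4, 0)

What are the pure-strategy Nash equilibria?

Pure-strategy Nash equilibria: (Up, C1, I); (Up, C3, O)

For each player, find the best response to each opponent profile; mutual best responses are the pure NE.
Player A against (C1, I): payoffs 4, -1 → best response Up.
Player A against (C1, O): payoffs -5, 3 → best response Down.
Player A against (C2, I): payoffs -2, 1 → best response Down.
Player A against (C2, O): payoffs 4, 5 → best response Down.
Player A against (C3, I): payoffs 2, 4 → best response Down.
Player A against (C3, O): payoffs 3, 2 → best response Up.
Player B against (Up, I): payoffs 5, 2, -2 → best response C1.
Player B against (Up, O): payoffs -2, 4, 5 → best response C3.
Player B against (Down, I): payoffs 1, 2, 5 → best response C3.
Player B against (Down, O): payoffs -2, 5, 4 → best response C2.
Player C against (Up, C1): payoffs 2, 1 → best response I.
Player C against (Up, C2): payoffs -4, 0 → best response O.
Player C against (Up, C3): payoffs -5, -3 → best response O.
Player C against (Down, C1): payoffs -5, -1 → best response O.
Player C against (Down, C2): payoffs 2, 1 → best response I.
Player C against (Down, C3): payoffs -4, 0 → best response O.
Mutual best responses: (Up, C1, I); (Up, C3, O).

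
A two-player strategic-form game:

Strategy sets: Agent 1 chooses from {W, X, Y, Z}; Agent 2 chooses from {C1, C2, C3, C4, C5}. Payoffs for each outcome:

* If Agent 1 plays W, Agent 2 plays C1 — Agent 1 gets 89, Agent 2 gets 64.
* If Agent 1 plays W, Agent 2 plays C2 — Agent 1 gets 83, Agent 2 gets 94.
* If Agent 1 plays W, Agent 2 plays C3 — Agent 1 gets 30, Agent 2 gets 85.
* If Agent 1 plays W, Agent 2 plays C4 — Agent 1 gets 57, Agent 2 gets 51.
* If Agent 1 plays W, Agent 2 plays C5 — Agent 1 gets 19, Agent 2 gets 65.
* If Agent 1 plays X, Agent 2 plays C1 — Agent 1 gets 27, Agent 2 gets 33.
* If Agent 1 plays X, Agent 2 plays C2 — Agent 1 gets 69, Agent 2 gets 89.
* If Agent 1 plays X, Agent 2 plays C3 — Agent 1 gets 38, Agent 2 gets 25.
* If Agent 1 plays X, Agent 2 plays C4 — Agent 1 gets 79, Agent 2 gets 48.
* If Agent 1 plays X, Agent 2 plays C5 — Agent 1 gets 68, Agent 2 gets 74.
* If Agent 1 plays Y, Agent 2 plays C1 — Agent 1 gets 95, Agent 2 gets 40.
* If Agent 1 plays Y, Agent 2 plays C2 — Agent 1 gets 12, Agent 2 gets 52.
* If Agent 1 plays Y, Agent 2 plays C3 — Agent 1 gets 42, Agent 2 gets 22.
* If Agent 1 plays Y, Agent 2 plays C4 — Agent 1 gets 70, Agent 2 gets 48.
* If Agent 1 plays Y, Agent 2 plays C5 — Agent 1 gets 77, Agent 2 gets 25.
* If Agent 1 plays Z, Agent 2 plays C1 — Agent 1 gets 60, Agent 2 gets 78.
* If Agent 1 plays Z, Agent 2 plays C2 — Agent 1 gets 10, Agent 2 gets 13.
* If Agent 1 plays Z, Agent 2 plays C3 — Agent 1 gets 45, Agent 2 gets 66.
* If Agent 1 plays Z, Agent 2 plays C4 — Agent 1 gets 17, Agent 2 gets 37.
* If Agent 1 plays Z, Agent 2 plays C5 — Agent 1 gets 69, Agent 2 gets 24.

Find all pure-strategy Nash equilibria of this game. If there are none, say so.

Check each profile: it is a Nash equilibrium iff no player can strictly gain by switching unilaterally.
(W, C1): Agent 1 can switch to Y (89 → 95). Not NE.
(W, C2): Agent 1 gets 83, best alternative 69; Agent 2 gets 94, best alternative 85. No profitable deviation — NE.
(W, C3): Agent 1 can switch to X (30 → 38). Not NE.
(W, C4): Agent 1 can switch to X (57 → 79). Not NE.
(W, C5): Agent 1 can switch to X (19 → 68). Not NE.
(X, C1): Agent 1 can switch to W (27 → 89). Not NE.
(X, C2): Agent 1 can switch to W (69 → 83). Not NE.
(X, C3): Agent 1 can switch to Y (38 → 42). Not NE.
(X, C4): Agent 2 can switch to C2 (48 → 89). Not NE.
(X, C5): Agent 1 can switch to Y (68 → 77). Not NE.
(Y, C1): Agent 2 can switch to C2 (40 → 52). Not NE.
(Y, C2): Agent 1 can switch to W (12 → 83). Not NE.
(Y, C3): Agent 1 can switch to Z (42 → 45). Not NE.
(The remaining 7 profiles each have a profitable deviation by the same check.)

Pure NE: (W, C2)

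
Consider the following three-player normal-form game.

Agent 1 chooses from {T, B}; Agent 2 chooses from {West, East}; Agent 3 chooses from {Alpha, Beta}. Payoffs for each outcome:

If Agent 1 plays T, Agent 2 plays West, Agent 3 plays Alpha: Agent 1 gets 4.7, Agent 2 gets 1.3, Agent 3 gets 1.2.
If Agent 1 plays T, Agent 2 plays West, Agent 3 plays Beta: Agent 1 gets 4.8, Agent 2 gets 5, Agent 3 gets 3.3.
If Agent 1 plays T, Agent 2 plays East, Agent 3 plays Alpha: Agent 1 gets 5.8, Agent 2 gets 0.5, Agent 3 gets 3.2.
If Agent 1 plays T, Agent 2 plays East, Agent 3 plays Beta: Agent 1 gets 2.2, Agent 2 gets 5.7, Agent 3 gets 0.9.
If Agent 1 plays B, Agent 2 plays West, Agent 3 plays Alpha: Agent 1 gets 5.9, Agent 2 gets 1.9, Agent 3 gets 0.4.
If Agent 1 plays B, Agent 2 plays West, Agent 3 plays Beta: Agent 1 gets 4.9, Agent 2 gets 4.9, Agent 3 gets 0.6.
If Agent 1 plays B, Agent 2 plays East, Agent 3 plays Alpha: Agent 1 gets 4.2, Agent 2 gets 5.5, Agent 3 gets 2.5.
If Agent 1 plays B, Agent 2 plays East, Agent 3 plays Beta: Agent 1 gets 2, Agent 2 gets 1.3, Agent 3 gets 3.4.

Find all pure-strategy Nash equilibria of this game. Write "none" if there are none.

Mark each player's best response to every combination of opponents' strategies; a profile where every player is best-responding is a pure Nash equilibrium.
Agent 1 against (West, Alpha): payoffs 4.7, 5.9 → best response B.
Agent 1 against (West, Beta): payoffs 4.8, 4.9 → best response B.
Agent 1 against (East, Alpha): payoffs 5.8, 4.2 → best response T.
Agent 1 against (East, Beta): payoffs 2.2, 2 → best response T.
Agent 2 against (T, Alpha): payoffs 1.3, 0.5 → best response West.
Agent 2 against (T, Beta): payoffs 5, 5.7 → best response East.
Agent 2 against (B, Alpha): payoffs 1.9, 5.5 → best response East.
Agent 2 against (B, Beta): payoffs 4.9, 1.3 → best response West.
Agent 3 against (T, West): payoffs 1.2, 3.3 → best response Beta.
Agent 3 against (T, East): payoffs 3.2, 0.9 → best response Alpha.
Agent 3 against (B, West): payoffs 0.4, 0.6 → best response Beta.
Agent 3 against (B, East): payoffs 2.5, 3.4 → best response Beta.
Mutual best responses: (B, West, Beta).

Pure NE: (B, West, Beta)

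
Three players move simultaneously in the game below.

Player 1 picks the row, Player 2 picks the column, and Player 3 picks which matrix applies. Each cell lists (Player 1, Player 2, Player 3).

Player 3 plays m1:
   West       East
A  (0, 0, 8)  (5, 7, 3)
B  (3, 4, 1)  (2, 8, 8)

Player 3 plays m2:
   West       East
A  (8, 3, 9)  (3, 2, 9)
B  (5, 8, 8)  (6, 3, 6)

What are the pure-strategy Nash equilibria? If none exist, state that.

Check each profile: it is a Nash equilibrium iff no player can strictly gain by switching unilaterally.
(A, West, m1): Player 1 can switch to B (0 → 3). Not NE.
(A, West, m2): Player 1 gets 8, best alternative 5; Player 2 gets 3, best alternative 2; Player 3 gets 9, best alternative 8. No profitable deviation — NE.
(A, East, m1): Player 3 can switch to m2 (3 → 9). Not NE.
(A, East, m2): Player 1 can switch to B (3 → 6). Not NE.
(B, West, m1): Player 2 can switch to East (4 → 8). Not NE.
(B, West, m2): Player 1 can switch to A (5 → 8). Not NE.
(B, East, m1): Player 1 can switch to A (2 → 5). Not NE.
(B, East, m2): Player 2 can switch to West (3 → 8). Not NE.

Pure NE: (A, West, m2)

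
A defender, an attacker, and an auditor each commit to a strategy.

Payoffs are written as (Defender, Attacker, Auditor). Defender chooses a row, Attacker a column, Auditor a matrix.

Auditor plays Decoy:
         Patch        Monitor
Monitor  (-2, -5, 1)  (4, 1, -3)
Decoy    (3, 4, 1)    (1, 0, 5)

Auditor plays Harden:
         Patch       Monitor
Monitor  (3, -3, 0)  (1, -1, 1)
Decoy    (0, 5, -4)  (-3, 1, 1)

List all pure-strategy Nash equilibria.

Mark each player's best response to every combination of opponents' strategies; a profile where every player is best-responding is a pure Nash equilibrium.
Defender against (Patch, Decoy): payoffs -2, 3 → best response Decoy.
Defender against (Patch, Harden): payoffs 3, 0 → best response Monitor.
Defender against (Monitor, Decoy): payoffs 4, 1 → best response Monitor.
Defender against (Monitor, Harden): payoffs 1, -3 → best response Monitor.
Attacker against (Monitor, Decoy): payoffs -5, 1 → best response Monitor.
Attacker against (Monitor, Harden): payoffs -3, -1 → best response Monitor.
Attacker against (Decoy, Decoy): payoffs 4, 0 → best response Patch.
Attacker against (Decoy, Harden): payoffs 5, 1 → best response Patch.
Auditor against (Monitor, Patch): payoffs 1, 0 → best response Decoy.
Auditor against (Monitor, Monitor): payoffs -3, 1 → best response Harden.
Auditor against (Decoy, Patch): payoffs 1, -4 → best response Decoy.
Auditor against (Decoy, Monitor): payoffs 5, 1 → best response Decoy.
Mutual best responses: (Monitor, Monitor, Harden); (Decoy, Patch, Decoy).

The pure Nash equilibria are (Monitor, Monitor, Harden); (Decoy, Patch, Decoy).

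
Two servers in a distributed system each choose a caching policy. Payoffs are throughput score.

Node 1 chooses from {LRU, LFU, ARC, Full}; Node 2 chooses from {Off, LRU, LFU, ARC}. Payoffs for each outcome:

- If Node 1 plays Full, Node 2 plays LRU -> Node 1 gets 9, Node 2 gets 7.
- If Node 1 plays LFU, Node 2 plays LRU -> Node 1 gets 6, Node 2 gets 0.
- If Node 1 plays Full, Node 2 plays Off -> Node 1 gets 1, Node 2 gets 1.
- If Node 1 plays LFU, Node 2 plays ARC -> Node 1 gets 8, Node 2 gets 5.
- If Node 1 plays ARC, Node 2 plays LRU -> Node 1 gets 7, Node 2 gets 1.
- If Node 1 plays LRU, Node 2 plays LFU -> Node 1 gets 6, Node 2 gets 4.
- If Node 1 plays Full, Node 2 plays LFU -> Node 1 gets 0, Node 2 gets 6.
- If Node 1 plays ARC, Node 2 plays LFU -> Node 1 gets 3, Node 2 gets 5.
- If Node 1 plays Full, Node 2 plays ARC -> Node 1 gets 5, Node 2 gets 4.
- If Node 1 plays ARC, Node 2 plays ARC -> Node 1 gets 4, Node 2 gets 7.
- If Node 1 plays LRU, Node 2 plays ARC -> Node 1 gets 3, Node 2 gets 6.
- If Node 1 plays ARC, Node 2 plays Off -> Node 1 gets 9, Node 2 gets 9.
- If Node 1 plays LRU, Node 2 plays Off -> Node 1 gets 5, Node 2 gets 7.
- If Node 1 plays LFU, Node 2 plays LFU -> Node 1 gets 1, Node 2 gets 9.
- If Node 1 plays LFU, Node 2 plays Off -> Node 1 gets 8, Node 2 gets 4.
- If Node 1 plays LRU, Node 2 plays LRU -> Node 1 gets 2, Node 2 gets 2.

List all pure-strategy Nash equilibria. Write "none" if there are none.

(ARC, Off); (Full, LRU)

(LRU, Off): Node 1 can switch to LFU (5 → 8). Not NE.
(LRU, LRU): Node 1 can switch to LFU (2 → 6). Not NE.
(LRU, LFU): Node 2 can switch to Off (4 → 7). Not NE.
(LRU, ARC): Node 1 can switch to LFU (3 → 8). Not NE.
(LFU, Off): Node 1 can switch to ARC (8 → 9). Not NE.
(LFU, LRU): Node 1 can switch to ARC (6 → 7). Not NE.
(LFU, LFU): Node 1 can switch to LRU (1 → 6). Not NE.
(LFU, ARC): Node 2 can switch to LFU (5 → 9). Not NE.
(ARC, Off): Node 1 gets 9, best alternative 8; Node 2 gets 9, best alternative 7. No profitable deviation — NE.
(ARC, LRU): Node 1 can switch to Full (7 → 9). Not NE.
(ARC, LFU): Node 1 can switch to LRU (3 → 6). Not NE.
(Full, LRU): Node 1 gets 9, best alternative 7; Node 2 gets 7, best alternative 6. No profitable deviation — NE.
(The remaining 4 profiles each have a profitable deviation by the same check.)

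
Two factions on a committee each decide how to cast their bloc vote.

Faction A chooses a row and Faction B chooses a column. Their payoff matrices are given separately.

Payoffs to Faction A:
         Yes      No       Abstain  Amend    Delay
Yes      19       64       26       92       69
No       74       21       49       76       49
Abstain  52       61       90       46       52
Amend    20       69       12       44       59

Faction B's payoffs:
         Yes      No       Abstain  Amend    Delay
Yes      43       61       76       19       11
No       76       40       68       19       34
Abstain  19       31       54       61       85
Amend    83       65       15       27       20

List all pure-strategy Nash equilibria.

(No, Yes)

Mark each player's best response to every combination of opponents' strategies; a profile where every player is best-responding is a pure Nash equilibrium.
Faction A against Yes: payoffs 19, 74, 52, 20 → best response No.
Faction A against No: payoffs 64, 21, 61, 69 → best response Amend.
Faction A against Abstain: payoffs 26, 49, 90, 12 → best response Abstain.
Faction A against Amend: payoffs 92, 76, 46, 44 → best response Yes.
Faction A against Delay: payoffs 69, 49, 52, 59 → best response Yes.
Faction B against Yes: payoffs 43, 61, 76, 19, 11 → best response Abstain.
Faction B against No: payoffs 76, 40, 68, 19, 34 → best response Yes.
Faction B against Abstain: payoffs 19, 31, 54, 61, 85 → best response Delay.
Faction B against Amend: payoffs 83, 65, 15, 27, 20 → best response Yes.
Mutual best responses: (No, Yes).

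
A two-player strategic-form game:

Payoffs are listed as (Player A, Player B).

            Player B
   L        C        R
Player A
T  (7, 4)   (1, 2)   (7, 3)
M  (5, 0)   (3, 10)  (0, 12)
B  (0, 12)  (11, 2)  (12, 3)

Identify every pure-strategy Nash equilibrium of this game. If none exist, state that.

Player A against L: payoffs 7, 5, 0 → best response T.
Player A against C: payoffs 1, 3, 11 → best response B.
Player A against R: payoffs 7, 0, 12 → best response B.
Player B against T: payoffs 4, 2, 3 → best response L.
Player B against M: payoffs 0, 10, 12 → best response R.
Player B against B: payoffs 12, 2, 3 → best response L.
Mutual best responses: (T, L).

Pure NE: (T, L)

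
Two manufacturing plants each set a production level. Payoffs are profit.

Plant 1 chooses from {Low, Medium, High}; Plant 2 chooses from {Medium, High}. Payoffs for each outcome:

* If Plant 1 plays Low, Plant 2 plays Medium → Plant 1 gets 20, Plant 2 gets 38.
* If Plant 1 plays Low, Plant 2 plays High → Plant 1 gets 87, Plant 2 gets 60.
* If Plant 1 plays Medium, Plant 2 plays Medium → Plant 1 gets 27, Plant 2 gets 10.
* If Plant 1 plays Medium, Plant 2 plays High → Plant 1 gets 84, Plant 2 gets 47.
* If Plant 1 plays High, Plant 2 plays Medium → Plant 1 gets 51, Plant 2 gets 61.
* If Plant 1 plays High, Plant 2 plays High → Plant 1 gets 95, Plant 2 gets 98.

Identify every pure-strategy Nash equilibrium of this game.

(Low, Medium): Plant 1 can switch to Medium (20 → 27). Not NE.
(Low, High): Plant 1 can switch to High (87 → 95). Not NE.
(Medium, Medium): Plant 1 can switch to High (27 → 51). Not NE.
(Medium, High): Plant 1 can switch to Low (84 → 87). Not NE.
(High, Medium): Plant 2 can switch to High (61 → 98). Not NE.
(High, High): Plant 1 gets 95, best alternative 87; Plant 2 gets 98, best alternative 61. No profitable deviation — NE.

(High, High)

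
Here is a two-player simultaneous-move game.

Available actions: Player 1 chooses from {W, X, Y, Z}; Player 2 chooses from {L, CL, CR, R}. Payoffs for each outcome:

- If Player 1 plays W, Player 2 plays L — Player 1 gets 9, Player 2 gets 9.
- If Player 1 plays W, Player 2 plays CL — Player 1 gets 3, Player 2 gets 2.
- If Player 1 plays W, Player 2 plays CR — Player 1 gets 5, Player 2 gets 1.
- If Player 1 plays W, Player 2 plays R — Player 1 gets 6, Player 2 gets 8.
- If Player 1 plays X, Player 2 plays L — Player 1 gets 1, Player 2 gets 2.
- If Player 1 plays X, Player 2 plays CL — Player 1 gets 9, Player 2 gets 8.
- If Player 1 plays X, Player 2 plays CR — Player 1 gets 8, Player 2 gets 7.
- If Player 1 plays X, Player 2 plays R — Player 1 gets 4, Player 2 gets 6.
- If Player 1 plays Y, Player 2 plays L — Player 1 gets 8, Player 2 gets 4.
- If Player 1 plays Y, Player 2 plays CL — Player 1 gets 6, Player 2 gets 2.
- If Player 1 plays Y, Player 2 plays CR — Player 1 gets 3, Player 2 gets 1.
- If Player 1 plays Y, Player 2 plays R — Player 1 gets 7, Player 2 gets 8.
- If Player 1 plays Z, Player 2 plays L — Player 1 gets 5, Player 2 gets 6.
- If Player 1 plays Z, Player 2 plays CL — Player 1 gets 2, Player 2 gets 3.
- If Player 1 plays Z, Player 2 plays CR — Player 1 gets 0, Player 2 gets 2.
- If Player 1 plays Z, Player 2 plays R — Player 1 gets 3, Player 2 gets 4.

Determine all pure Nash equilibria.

Check each profile: it is a Nash equilibrium iff no player can strictly gain by switching unilaterally.
(W, L): Player 1 gets 9, best alternative 8; Player 2 gets 9, best alternative 8. No profitable deviation — NE.
(W, CL): Player 1 can switch to X (3 → 9). Not NE.
(W, CR): Player 1 can switch to X (5 → 8). Not NE.
(W, R): Player 1 can switch to Y (6 → 7). Not NE.
(X, L): Player 1 can switch to W (1 → 9). Not NE.
(X, CL): Player 1 gets 9, best alternative 6; Player 2 gets 8, best alternative 7. No profitable deviation — NE.
(X, CR): Player 2 can switch to CL (7 → 8). Not NE.
(X, R): Player 1 can switch to W (4 → 6). Not NE.
(Y, L): Player 1 can switch to W (8 → 9). Not NE.
(Y, CL): Player 1 can switch to X (6 → 9). Not NE.
(Y, R): Player 1 gets 7, best alternative 6; Player 2 gets 8, best alternative 4. No profitable deviation — NE.
(The remaining 5 profiles each have a profitable deviation by the same check.)

The pure Nash equilibria are (W, L) and (X, CL) and (Y, R).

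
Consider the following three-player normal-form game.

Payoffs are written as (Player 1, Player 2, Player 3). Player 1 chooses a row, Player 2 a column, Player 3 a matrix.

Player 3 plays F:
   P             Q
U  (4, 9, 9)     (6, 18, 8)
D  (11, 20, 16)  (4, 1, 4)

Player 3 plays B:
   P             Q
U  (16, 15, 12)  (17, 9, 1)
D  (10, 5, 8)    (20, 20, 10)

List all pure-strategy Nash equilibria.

(U, P, B), (U, Q, F), (D, P, F), (D, Q, B)

Player 1 against (P, F): payoffs 4, 11 → best response D.
Player 1 against (P, B): payoffs 16, 10 → best response U.
Player 1 against (Q, F): payoffs 6, 4 → best response U.
Player 1 against (Q, B): payoffs 17, 20 → best response D.
Player 2 against (U, F): payoffs 9, 18 → best response Q.
Player 2 against (U, B): payoffs 15, 9 → best response P.
Player 2 against (D, F): payoffs 20, 1 → best response P.
Player 2 against (D, B): payoffs 5, 20 → best response Q.
Player 3 against (U, P): payoffs 9, 12 → best response B.
Player 3 against (U, Q): payoffs 8, 1 → best response F.
Player 3 against (D, P): payoffs 16, 8 → best response F.
Player 3 against (D, Q): payoffs 4, 10 → best response B.
Mutual best responses: (U, P, B); (U, Q, F); (D, P, F); (D, Q, B).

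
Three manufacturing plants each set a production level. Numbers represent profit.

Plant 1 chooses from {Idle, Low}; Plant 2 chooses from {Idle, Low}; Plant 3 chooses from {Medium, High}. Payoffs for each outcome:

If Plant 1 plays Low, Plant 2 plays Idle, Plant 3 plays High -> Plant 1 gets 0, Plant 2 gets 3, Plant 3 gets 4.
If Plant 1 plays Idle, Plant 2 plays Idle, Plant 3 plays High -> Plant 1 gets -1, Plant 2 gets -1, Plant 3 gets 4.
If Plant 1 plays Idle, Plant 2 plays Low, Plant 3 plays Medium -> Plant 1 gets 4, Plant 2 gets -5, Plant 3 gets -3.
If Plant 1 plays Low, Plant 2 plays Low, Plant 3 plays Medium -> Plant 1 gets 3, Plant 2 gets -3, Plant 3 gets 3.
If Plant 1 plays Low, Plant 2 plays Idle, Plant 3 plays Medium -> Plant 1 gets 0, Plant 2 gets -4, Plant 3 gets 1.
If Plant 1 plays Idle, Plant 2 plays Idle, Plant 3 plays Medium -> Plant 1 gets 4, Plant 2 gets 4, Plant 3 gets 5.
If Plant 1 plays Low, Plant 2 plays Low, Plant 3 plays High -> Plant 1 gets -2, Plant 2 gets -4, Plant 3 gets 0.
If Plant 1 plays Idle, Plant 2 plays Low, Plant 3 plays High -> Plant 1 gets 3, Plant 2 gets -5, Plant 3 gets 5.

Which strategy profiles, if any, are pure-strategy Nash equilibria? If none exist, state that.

Check each profile: it is a Nash equilibrium iff no player can strictly gain by switching unilaterally.
(Idle, Idle, Medium): Plant 1 gets 4, best alternative 0; Plant 2 gets 4, best alternative -5; Plant 3 gets 5, best alternative 4. No profitable deviation — NE.
(Idle, Idle, High): Plant 1 can switch to Low (-1 → 0). Not NE.
(Idle, Low, Medium): Plant 2 can switch to Idle (-5 → 4). Not NE.
(Idle, Low, High): Plant 2 can switch to Idle (-5 → -1). Not NE.
(Low, Idle, Medium): Plant 1 can switch to Idle (0 → 4). Not NE.
(Low, Idle, High): Plant 1 gets 0, best alternative -1; Plant 2 gets 3, best alternative -4; Plant 3 gets 4, best alternative 1. No profitable deviation — NE.
(Low, Low, Medium): Plant 1 can switch to Idle (3 → 4). Not NE.
(Low, Low, High): Plant 1 can switch to Idle (-2 → 3). Not NE.

The pure Nash equilibria are (Idle, Idle, Medium) and (Low, Idle, High).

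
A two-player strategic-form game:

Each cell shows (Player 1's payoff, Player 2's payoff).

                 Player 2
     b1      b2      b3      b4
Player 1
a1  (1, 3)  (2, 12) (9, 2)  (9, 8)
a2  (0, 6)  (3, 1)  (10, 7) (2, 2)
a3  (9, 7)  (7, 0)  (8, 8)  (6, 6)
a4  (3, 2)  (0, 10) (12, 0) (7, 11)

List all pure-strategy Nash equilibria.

(a1, b1): Player 1 can switch to a3 (1 → 9). Not NE.
(a1, b2): Player 1 can switch to a2 (2 → 3). Not NE.
(a1, b3): Player 1 can switch to a2 (9 → 10). Not NE.
(a1, b4): Player 2 can switch to b2 (8 → 12). Not NE.
(a2, b1): Player 1 can switch to a1 (0 → 1). Not NE.
(a2, b2): Player 1 can switch to a3 (3 → 7). Not NE.
(a2, b3): Player 1 can switch to a4 (10 → 12). Not NE.
(a2, b4): Player 1 can switch to a1 (2 → 9). Not NE.
(a3, b1): Player 2 can switch to b3 (7 → 8). Not NE.
(a3, b2): Player 2 can switch to b1 (0 → 7). Not NE.
(a3, b3): Player 1 can switch to a1 (8 → 9). Not NE.
(a3, b4): Player 1 can switch to a1 (6 → 9). Not NE.
(The remaining 4 profiles each have a profitable deviation by the same check.)

No pure-strategy Nash equilibrium.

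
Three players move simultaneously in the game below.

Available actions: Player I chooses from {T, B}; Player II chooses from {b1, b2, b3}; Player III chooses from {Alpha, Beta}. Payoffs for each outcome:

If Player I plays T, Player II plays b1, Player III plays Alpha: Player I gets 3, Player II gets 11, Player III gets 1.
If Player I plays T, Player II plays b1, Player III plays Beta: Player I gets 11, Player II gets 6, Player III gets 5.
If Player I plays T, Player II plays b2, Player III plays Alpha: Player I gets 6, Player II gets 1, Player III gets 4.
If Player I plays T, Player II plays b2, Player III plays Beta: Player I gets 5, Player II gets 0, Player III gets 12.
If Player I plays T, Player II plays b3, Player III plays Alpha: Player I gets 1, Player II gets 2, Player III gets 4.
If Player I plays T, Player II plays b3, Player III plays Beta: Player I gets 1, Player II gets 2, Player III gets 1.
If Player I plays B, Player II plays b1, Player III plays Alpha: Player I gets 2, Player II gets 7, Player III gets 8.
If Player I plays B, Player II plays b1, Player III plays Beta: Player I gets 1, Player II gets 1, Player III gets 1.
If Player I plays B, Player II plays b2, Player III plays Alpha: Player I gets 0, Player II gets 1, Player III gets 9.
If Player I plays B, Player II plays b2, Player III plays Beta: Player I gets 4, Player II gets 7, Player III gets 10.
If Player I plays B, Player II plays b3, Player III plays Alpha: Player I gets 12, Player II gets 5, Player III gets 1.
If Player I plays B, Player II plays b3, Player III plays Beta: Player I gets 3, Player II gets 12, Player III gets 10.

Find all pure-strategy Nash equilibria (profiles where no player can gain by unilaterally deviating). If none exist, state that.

Pure-strategy Nash equilibria: (T, b1, Beta); (B, b3, Beta)

For each player, find the best response to each opponent profile; mutual best responses are the pure NE.
Player I against (b1, Alpha): payoffs 3, 2 → best response T.
Player I against (b1, Beta): payoffs 11, 1 → best response T.
Player I against (b2, Alpha): payoffs 6, 0 → best response T.
Player I against (b2, Beta): payoffs 5, 4 → best response T.
Player I against (b3, Alpha): payoffs 1, 12 → best response B.
Player I against (b3, Beta): payoffs 1, 3 → best response B.
Player II against (T, Alpha): payoffs 11, 1, 2 → best response b1.
Player II against (T, Beta): payoffs 6, 0, 2 → best response b1.
Player II against (B, Alpha): payoffs 7, 1, 5 → best response b1.
Player II against (B, Beta): payoffs 1, 7, 12 → best response b3.
Player III against (T, b1): payoffs 1, 5 → best response Beta.
Player III against (T, b2): payoffs 4, 12 → best response Beta.
Player III against (T, b3): payoffs 4, 1 → best response Alpha.
Player III against (B, b1): payoffs 8, 1 → best response Alpha.
Player III against (B, b2): payoffs 9, 10 → best response Beta.
Player III against (B, b3): payoffs 1, 10 → best response Beta.
Mutual best responses: (T, b1, Beta); (B, b3, Beta).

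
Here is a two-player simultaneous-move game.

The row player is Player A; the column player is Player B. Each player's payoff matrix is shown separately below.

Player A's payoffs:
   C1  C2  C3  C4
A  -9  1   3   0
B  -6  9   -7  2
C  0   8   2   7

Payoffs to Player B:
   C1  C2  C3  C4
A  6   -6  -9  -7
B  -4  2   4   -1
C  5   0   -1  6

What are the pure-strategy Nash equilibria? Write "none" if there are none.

The unique pure-strategy Nash equilibrium is (C, C4).

(A, C1): Player A can switch to B (-9 → -6). Not NE.
(A, C2): Player A can switch to B (1 → 9). Not NE.
(A, C3): Player B can switch to C1 (-9 → 6). Not NE.
(A, C4): Player A can switch to B (0 → 2). Not NE.
(B, C1): Player A can switch to C (-6 → 0). Not NE.
(B, C2): Player B can switch to C3 (2 → 4). Not NE.
(B, C3): Player A can switch to A (-7 → 3). Not NE.
(B, C4): Player A can switch to C (2 → 7). Not NE.
(C, C1): Player B can switch to C4 (5 → 6). Not NE.
(C, C2): Player A can switch to B (8 → 9). Not NE.
(C, C4): Player A gets 7, best alternative 2; Player B gets 6, best alternative 5. No profitable deviation — NE.
(The remaining 1 profile has a profitable deviation by the same check.)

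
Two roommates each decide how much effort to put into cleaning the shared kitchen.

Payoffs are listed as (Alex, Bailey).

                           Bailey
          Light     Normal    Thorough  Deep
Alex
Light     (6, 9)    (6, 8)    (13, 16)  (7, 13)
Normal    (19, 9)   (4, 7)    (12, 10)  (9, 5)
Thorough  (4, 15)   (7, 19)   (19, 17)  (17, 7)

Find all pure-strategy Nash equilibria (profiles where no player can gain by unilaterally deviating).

Pure NE: (Thorough, Normal)

Alex against Light: payoffs 6, 19, 4 → best response Normal.
Alex against Normal: payoffs 6, 4, 7 → best response Thorough.
Alex against Thorough: payoffs 13, 12, 19 → best response Thorough.
Alex against Deep: payoffs 7, 9, 17 → best response Thorough.
Bailey against Light: payoffs 9, 8, 16, 13 → best response Thorough.
Bailey against Normal: payoffs 9, 7, 10, 5 → best response Thorough.
Bailey against Thorough: payoffs 15, 19, 17, 7 → best response Normal.
Mutual best responses: (Thorough, Normal).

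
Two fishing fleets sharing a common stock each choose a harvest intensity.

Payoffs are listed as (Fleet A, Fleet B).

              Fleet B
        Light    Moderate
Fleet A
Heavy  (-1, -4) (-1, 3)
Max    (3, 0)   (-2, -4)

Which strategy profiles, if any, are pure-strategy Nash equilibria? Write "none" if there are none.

(Heavy, Light): Fleet A can switch to Max (-1 → 3). Not NE.
(Heavy, Moderate): Fleet A gets -1, best alternative -2; Fleet B gets 3, best alternative -4. No profitable deviation — NE.
(Max, Light): Fleet A gets 3, best alternative -1; Fleet B gets 0, best alternative -4. No profitable deviation — NE.
(Max, Moderate): Fleet A can switch to Heavy (-2 → -1). Not NE.

Pure-strategy Nash equilibria: (Heavy, Moderate), (Max, Light)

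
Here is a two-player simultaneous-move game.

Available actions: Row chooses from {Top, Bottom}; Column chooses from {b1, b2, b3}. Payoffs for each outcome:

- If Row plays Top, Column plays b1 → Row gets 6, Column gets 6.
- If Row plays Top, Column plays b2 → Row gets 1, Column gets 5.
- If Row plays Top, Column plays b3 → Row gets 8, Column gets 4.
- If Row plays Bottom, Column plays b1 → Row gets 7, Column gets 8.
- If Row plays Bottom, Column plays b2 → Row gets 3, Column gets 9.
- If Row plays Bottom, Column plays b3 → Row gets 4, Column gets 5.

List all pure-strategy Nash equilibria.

The unique pure-strategy Nash equilibrium is (Bottom, b2).

Row against b1: payoffs 6, 7 → best response Bottom.
Row against b2: payoffs 1, 3 → best response Bottom.
Row against b3: payoffs 8, 4 → best response Top.
Column against Top: payoffs 6, 5, 4 → best response b1.
Column against Bottom: payoffs 8, 9, 5 → best response b2.
Mutual best responses: (Bottom, b2).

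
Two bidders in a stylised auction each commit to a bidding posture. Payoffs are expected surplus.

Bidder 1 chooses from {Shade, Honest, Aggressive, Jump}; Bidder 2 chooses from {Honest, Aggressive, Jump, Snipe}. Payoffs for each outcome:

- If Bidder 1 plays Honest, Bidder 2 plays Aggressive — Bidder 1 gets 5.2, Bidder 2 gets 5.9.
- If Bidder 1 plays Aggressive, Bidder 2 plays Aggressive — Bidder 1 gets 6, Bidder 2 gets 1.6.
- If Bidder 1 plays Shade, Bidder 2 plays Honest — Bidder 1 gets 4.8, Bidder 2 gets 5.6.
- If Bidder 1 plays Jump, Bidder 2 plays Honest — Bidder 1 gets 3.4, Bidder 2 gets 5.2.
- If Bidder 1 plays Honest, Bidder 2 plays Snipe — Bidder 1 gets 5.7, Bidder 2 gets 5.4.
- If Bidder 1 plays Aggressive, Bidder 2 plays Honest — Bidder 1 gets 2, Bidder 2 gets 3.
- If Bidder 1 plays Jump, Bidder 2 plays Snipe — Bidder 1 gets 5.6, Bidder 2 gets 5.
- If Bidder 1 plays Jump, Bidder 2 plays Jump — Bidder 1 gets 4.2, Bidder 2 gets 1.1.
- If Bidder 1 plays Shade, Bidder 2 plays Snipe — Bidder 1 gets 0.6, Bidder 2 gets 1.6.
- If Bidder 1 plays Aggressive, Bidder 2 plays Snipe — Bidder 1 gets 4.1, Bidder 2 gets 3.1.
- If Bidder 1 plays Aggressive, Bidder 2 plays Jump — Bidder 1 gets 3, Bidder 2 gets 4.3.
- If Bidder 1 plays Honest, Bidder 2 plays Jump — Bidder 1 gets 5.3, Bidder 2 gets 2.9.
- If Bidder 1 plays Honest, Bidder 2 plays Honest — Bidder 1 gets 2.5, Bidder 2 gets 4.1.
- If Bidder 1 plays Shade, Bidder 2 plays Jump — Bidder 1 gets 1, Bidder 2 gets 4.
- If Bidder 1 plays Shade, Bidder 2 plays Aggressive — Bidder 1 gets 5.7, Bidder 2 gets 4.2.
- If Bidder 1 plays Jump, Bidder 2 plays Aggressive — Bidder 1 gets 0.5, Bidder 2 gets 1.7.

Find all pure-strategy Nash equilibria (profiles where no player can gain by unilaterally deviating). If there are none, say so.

For each player, find the best response to each opponent profile; mutual best responses are the pure NE.
Bidder 1 against Honest: payoffs 4.8, 2.5, 2, 3.4 → best response Shade.
Bidder 1 against Aggressive: payoffs 5.7, 5.2, 6, 0.5 → best response Aggressive.
Bidder 1 against Jump: payoffs 1, 5.3, 3, 4.2 → best response Honest.
Bidder 1 against Snipe: payoffs 0.6, 5.7, 4.1, 5.6 → best response Honest.
Bidder 2 against Shade: payoffs 5.6, 4.2, 4, 1.6 → best response Honest.
Bidder 2 against Honest: payoffs 4.1, 5.9, 2.9, 5.4 → best response Aggressive.
Bidder 2 against Aggressive: payoffs 3, 1.6, 4.3, 3.1 → best response Jump.
Bidder 2 against Jump: payoffs 5.2, 1.7, 1.1, 5 → best response Honest.
Mutual best responses: (Shade, Honest).

The unique pure-strategy Nash equilibrium is (Shade, Honest).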